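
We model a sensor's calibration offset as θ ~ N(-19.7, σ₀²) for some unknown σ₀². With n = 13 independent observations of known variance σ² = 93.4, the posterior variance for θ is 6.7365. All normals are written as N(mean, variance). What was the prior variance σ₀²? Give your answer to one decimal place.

For the Normal–Normal model with known σ², precisions add: τ_n = τ₀ + n/σ².
So 1/σ₀² = 1/6.7365 − 13/93.4 = 0.148445 − 0.139186 = 0.009259.
Hence σ₀² = 1/0.009259 ≈ 108.0.

σ₀² = 108.0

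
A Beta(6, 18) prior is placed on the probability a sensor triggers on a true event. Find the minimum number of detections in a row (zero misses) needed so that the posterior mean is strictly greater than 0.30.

k = 2

After k detections and 0 misses the posterior is Beta(6+k, 18), with mean (6+k)/(6+18+k).
Set (6+k)/(24+k) > 0.30 and solve: k > (0.30·24 − 6)/(1 − 0.30) = 1.714.
The smallest integer exceeding 1.714 is 2.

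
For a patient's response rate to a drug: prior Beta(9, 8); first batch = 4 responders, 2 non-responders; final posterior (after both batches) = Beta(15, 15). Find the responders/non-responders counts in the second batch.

2 responders and 5 non-responders

Sequential conjugate updates are equivalent to a single update on the pooled data, so total successes = posterior α − prior α and total failures = posterior β − prior β.
Total across both batches: 15−9=6 responders, 15−8=7 non-responders.
Subtract the first batch: 6−4=2 responders and 7−2=5 non-responders.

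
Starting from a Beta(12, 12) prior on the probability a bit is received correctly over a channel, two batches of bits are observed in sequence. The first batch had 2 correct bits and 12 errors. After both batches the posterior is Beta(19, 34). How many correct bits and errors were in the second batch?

Because Beta–binomial updating is additive in the counts, the combined data contributed (α_post−α_prior, β_post−β_prior) successes and failures.
Total across both batches: 19−12=7 correct bits, 34−12=22 errors.
Subtract the first batch: 7−2=5 correct bits and 22−12=10 errors.

5 correct bits and 10 errors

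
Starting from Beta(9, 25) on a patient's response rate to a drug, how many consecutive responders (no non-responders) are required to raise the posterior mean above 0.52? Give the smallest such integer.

k = 19

After k responders and 0 non-responders the posterior is Beta(9+k, 25), with mean (9+k)/(9+25+k).
Set (9+k)/(34+k) > 0.52 and solve: k > (0.52·34 − 9)/(1 − 0.52) = 18.083.
The smallest integer exceeding 18.083 is 19.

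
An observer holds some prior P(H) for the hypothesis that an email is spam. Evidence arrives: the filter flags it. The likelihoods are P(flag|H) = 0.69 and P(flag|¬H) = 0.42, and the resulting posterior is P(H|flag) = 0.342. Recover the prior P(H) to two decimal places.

P(H) = 0.24

In odds form, posterior odds = prior odds × likelihood ratio, so prior odds = posterior odds ÷ LR.
Posterior odds = 0.342/(1−0.342) = 0.5198. LR = 0.69/0.42 = 1.6429.
Prior odds = 0.5198/1.6429 = 0.3164, so P(H) = 0.3164/(1+0.3164) ≈ 0.24.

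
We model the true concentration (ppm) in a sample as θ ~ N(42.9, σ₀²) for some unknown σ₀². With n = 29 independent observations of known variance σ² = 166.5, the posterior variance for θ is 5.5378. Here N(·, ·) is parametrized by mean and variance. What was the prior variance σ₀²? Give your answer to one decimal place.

σ₀² = 156.2

Posterior precision equals prior precision plus data precision: 1/σ_n² = 1/σ₀² + n/σ².
So 1/σ₀² = 1/5.5378 − 29/166.5 = 0.180577 − 0.174174 = 0.006403.
Hence σ₀² = 1/0.006403 ≈ 156.2.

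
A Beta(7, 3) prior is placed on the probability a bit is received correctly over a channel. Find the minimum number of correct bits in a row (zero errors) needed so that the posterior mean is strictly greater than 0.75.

After k correct bits and 0 errors the posterior is Beta(7+k, 3), with mean (7+k)/(7+3+k).
Set (7+k)/(10+k) > 0.75 and solve: k > (0.75·10 − 7)/(1 − 0.75) = 2.000.
The smallest integer exceeding 2.000 is 3.

k = 3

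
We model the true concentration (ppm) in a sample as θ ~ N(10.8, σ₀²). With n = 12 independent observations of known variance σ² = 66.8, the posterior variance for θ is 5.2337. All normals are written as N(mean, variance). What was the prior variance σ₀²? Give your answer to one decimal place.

For the Normal–Normal model with known σ², precisions add: τ_n = τ₀ + n/σ².
So 1/σ₀² = 1/5.2337 − 12/66.8 = 0.191069 − 0.179641 = 0.011428.
Hence σ₀² = 1/0.011428 ≈ 87.5.

σ₀² = 87.5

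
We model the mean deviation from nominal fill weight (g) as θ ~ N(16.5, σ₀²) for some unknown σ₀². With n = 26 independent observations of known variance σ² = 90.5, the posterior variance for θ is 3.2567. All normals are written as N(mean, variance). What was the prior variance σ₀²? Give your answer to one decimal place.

σ₀² = 50.6

Posterior precision equals prior precision plus data precision: 1/σ_n² = 1/σ₀² + n/σ².
So 1/σ₀² = 1/3.2567 − 26/90.5 = 0.307059 − 0.287293 = 0.019766.
Hence σ₀² = 1/0.019766 ≈ 50.6.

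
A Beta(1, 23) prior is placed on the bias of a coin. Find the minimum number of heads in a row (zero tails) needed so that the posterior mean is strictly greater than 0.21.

After k heads and 0 tails the posterior is Beta(1+k, 23), with mean (1+k)/(1+23+k).
Set (1+k)/(24+k) > 0.21 and solve: k > (0.21·24 − 1)/(1 − 0.21) = 5.114.
The smallest integer exceeding 5.114 is 6.

k = 6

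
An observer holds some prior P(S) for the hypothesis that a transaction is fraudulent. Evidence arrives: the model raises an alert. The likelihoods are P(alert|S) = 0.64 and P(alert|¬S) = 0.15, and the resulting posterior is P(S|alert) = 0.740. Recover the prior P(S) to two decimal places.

P(S) = 0.40

In odds form, posterior odds = prior odds × likelihood ratio, so prior odds = posterior odds ÷ LR.
Posterior odds = 0.740/(1−0.740) = 2.8462. LR = 0.64/0.15 = 4.2667.
Prior odds = 2.8462/4.2667 = 0.6671, so P(S) = 0.6671/(1+0.6671) ≈ 0.40.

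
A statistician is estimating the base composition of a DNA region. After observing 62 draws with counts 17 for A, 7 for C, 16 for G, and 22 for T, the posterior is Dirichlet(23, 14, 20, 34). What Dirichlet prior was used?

Dirichlet(6, 7, 4, 12)

For a Dirichlet(α) prior with multinomial counts c, the posterior is Dirichlet(α + c) componentwise.
Subtract each count from the matching posterior parameter: 23−17=6, 14−7=7, 20−16=4, 34−22=12.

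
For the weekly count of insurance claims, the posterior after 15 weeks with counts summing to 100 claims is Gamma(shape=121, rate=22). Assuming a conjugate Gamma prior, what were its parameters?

Gamma(shape=21, rate=7)

Gamma–Poisson conjugacy: posterior shape = α + Σxᵢ, posterior rate = β + n.
So α = 121 − 100 = 21 and β = 22 − 15 = 7.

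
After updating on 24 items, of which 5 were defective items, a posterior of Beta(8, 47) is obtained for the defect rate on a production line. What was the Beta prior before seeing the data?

Beta is conjugate to the binomial likelihood: posterior = Beta(a+s, b+f).
Subtract the data counts: 8−5=3, 47−19=28.

Beta(3, 28)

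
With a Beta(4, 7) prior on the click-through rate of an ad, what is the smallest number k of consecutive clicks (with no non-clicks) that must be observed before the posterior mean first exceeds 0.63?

After k clicks and 0 non-clicks the posterior is Beta(4+k, 7), with mean (4+k)/(4+7+k).
Set (4+k)/(11+k) > 0.63 and solve: k > (0.63·11 − 4)/(1 − 0.63) = 7.919.
The smallest integer exceeding 7.919 is 8.

k = 8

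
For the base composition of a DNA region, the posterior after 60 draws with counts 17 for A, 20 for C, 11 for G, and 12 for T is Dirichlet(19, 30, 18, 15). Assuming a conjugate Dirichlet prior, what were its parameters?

Dirichlet(2, 10, 7, 3)

For a Dirichlet(α) prior with multinomial counts c, the posterior is Dirichlet(α + c) componentwise.
Subtract each count from the matching posterior parameter: 19−17=2, 30−20=10, 18−11=7, 15−12=3.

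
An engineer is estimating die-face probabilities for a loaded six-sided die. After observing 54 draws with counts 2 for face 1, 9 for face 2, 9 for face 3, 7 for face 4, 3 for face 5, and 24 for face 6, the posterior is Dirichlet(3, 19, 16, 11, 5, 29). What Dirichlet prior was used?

For a Dirichlet(α) prior with multinomial counts c, the posterior is Dirichlet(α + c) componentwise.
Subtract each count from the matching posterior parameter: 3−2=1, 19−9=10, 16−9=7, 11−7=4, 5−3=2, 29−24=5.

Dirichlet(1, 10, 7, 4, 2, 5)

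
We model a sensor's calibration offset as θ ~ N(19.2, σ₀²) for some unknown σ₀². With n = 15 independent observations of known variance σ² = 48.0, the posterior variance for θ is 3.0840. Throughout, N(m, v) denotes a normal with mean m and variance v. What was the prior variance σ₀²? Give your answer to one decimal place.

σ₀² = 85.1

Posterior precision equals prior precision plus data precision: 1/σ_n² = 1/σ₀² + n/σ².
So 1/σ₀² = 1/3.0840 − 15/48.0 = 0.324254 − 0.312500 = 0.011754.
Hence σ₀² = 1/0.011754 ≈ 85.1.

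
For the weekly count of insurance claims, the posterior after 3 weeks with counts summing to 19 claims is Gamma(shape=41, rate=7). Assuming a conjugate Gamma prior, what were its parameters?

Gamma–Poisson conjugacy: posterior shape = α + Σxᵢ, posterior rate = β + n.
So α = 41 − 19 = 22 and β = 7 − 3 = 4.

Gamma(shape=22, rate=4)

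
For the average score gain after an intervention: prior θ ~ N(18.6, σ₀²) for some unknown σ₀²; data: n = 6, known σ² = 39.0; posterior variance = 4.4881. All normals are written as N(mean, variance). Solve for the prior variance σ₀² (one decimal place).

σ₀² = 14.5

For the Normal–Normal model with known σ², precisions add: τ_n = τ₀ + n/σ².
So 1/σ₀² = 1/4.4881 − 6/39.0 = 0.222811 − 0.153846 = 0.068965.
Hence σ₀² = 1/0.068965 ≈ 14.5.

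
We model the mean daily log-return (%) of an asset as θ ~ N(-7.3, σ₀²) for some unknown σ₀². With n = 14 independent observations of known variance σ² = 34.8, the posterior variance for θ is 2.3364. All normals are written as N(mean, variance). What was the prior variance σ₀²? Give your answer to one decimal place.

σ₀² = 38.9

For the Normal–Normal model with known σ², precisions add: τ_n = τ₀ + n/σ².
So 1/σ₀² = 1/2.3364 − 14/34.8 = 0.428009 − 0.402299 = 0.025710.
Hence σ₀² = 1/0.025710 ≈ 38.9.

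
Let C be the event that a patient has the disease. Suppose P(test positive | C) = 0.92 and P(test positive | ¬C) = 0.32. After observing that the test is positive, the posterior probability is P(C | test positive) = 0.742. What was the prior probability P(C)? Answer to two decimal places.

In odds form, posterior odds = prior odds × likelihood ratio, so prior odds = posterior odds ÷ LR.
Posterior odds = 0.742/(1−0.742) = 2.8760. LR = 0.92/0.32 = 2.8750.
Prior odds = 2.8760/2.8750 = 1.0003, so P(C) = 1.0003/(1+1.0003) ≈ 0.50.

P(C) = 0.50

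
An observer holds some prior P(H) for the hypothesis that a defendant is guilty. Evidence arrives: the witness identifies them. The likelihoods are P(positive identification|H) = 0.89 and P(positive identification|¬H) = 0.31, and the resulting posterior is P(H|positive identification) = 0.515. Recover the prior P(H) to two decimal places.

P(H) = 0.27

In odds form, posterior odds = prior odds × likelihood ratio, so prior odds = posterior odds ÷ LR.
Posterior odds = 0.515/(1−0.515) = 1.0619. LR = 0.89/0.31 = 2.8710.
Prior odds = 1.0619/2.8710 = 0.3699, so P(H) = 0.3699/(1+0.3699) ≈ 0.27.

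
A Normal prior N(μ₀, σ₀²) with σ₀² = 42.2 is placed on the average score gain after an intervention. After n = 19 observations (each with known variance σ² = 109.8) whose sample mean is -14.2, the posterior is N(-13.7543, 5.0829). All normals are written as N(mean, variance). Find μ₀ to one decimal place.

μ₀ = -10.5

With known observation variance, the Normal–Normal posterior has precision τ_n = τ₀ + n/σ² and mean μ_n = (τ₀μ₀ + (n/σ²)x̄)/τ_n.
Here τ₀ = 1/42.2 = 0.023697 and τ_data = 19/109.8 = 0.173042, so τ_n = 0.196739.
Rearranging for μ₀: μ₀ = (μ_n·τ_n − τ_data·x̄)/τ₀ = (-13.7543·0.196739 − 0.173042·-14.2) / 0.023697 = -0.248811/0.023697 ≈ -10.5.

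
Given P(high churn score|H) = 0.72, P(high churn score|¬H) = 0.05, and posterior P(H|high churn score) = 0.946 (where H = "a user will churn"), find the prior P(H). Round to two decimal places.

In odds form, posterior odds = prior odds × likelihood ratio, so prior odds = posterior odds ÷ LR.
Posterior odds = 0.946/(1−0.946) = 17.5185. LR = 0.72/0.05 = 14.4000.
Prior odds = 17.5185/14.4000 = 1.2166, so P(H) = 1.2166/(1+1.2166) ≈ 0.55.

P(H) = 0.55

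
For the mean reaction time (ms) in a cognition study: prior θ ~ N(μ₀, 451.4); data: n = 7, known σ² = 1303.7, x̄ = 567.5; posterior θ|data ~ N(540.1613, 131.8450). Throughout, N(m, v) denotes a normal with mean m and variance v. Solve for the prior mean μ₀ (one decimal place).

The posterior mean is a precision-weighted average: μ_n = (τ₀μ₀ + τ_data·x̄)/(τ₀+τ_data), with τ₀=1/σ₀² and τ_data=n/σ².
Here τ₀ = 1/451.4 = 0.002215 and τ_data = 7/1303.7 = 0.005369, so τ_n = 0.007584.
Rearranging for μ₀: μ₀ = (μ_n·τ_n − τ_data·x̄)/τ₀ = (540.1613·0.007584 − 0.005369·567.5) / 0.002215 = 1.049676/0.002215 ≈ 473.9.

μ₀ = 473.9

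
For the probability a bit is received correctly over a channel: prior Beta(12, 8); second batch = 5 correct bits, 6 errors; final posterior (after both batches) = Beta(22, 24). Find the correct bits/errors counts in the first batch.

5 correct bits and 10 errors

Because Beta–binomial updating is additive in the counts, the combined data contributed (α_post−α_prior, β_post−β_prior) successes and failures.
Total across both batches: 22−12=10 correct bits, 24−8=16 errors.
Subtract the second batch: 10−5=5 correct bits and 16−6=10 errors.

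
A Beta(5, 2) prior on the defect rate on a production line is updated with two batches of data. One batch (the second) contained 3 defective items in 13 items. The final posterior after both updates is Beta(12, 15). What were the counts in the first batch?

Because Beta–binomial updating is additive in the counts, the combined data contributed (α_post−α_prior, β_post−β_prior) successes and failures.
Total across both batches: 12−5=7 defective items, 15−2=13 good items.
Subtract the second batch: 7−3=4 defective items and 13−10=3 good items.

4 defective items and 3 good items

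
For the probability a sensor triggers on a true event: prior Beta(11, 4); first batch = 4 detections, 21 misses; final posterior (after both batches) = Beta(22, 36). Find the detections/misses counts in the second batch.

Because Beta–binomial updating is additive in the counts, the combined data contributed (α_post−α_prior, β_post−β_prior) successes and failures.
Total across both batches: 22−11=11 detections, 36−4=32 misses.
Subtract the first batch: 11−4=7 detections and 32−21=11 misses.

7 detections and 11 misses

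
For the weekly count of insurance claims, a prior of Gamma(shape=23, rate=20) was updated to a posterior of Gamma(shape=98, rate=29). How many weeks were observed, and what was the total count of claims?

Gamma–Poisson conjugacy: posterior shape = α + Σxᵢ, posterior rate = β + n.
Matching: Σxᵢ = 98 − 23 = 75 and n = 29 − 20 = 9.

n = 9 weeks with total 75 claims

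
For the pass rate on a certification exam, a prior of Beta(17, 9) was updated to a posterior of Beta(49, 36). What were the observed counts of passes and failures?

32 passes and 27 failures

Under Beta–binomial conjugacy the posterior parameters are (α+s, β+f).
So s = 49 − 17 = 32 and f = 36 − 9 = 27.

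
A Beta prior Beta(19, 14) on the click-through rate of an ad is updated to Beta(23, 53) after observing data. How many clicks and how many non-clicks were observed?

Under Beta–binomial conjugacy the posterior parameters are (α+s, β+f).
So s = 23 − 19 = 4 and f = 53 − 14 = 39.

4 clicks and 39 non-clicks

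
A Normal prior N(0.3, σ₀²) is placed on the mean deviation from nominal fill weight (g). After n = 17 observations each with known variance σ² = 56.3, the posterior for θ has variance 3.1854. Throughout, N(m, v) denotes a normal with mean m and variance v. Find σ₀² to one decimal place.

σ₀² = 83.5

For the Normal–Normal model with known σ², precisions add: τ_n = τ₀ + n/σ².
So 1/σ₀² = 1/3.1854 − 17/56.3 = 0.313932 − 0.301954 = 0.011978.
Hence σ₀² = 1/0.011978 ≈ 83.5.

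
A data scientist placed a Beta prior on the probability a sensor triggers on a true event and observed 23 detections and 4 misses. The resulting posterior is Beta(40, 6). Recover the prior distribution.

A Beta(a, b) prior with s successes and f failures in binomial data gives a Beta(a+s, b+f) posterior.
So a = 40 − 23 = 17 and b = 6 − 4 = 2.

Beta(17, 2)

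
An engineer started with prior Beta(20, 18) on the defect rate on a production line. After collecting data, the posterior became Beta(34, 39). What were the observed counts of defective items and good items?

14 defective items and 21 good items

Beta is conjugate to the binomial likelihood: posterior = Beta(α+s, β+f).
Match parameters: s=34−20=14, f=39−18=21.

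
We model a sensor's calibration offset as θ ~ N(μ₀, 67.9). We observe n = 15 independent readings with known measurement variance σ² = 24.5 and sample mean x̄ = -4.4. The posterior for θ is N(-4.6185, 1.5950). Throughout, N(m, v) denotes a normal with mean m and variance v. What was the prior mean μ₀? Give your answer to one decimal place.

With known observation variance, the Normal–Normal posterior has precision τ_n = τ₀ + n/σ² and mean μ_n = (τ₀μ₀ + (n/σ²)x̄)/τ_n.
Here τ₀ = 1/67.9 = 0.014728 and τ_data = 15/24.5 = 0.612245, so τ_n = 0.626973.
Rearranging for μ₀: μ₀ = (μ_n·τ_n − τ_data·x̄)/τ₀ = (-4.6185·0.626973 − 0.612245·-4.4) / 0.014728 = -0.201797/0.014728 ≈ -13.7.

μ₀ = -13.7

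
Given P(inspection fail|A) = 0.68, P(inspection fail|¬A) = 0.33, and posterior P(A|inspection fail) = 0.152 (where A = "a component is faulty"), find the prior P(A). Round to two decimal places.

P(A) = 0.08

Bayes' rule in odds form gives O(A|E) = O(A)·[P(E|A)/P(E|¬A)], hence O(A) = O(A|E)/LR.
Posterior odds = 0.152/(1−0.152) = 0.1792. LR = 0.68/0.33 = 2.0606.
Prior odds = 0.1792/2.0606 = 0.0870, so P(A) = 0.0870/(1+0.0870) ≈ 0.08.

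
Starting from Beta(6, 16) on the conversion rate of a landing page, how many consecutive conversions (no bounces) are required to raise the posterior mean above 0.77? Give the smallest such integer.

k = 48

After k conversions and 0 bounces the posterior is Beta(6+k, 16), with mean (6+k)/(6+16+k).
Set (6+k)/(22+k) > 0.77 and solve: k > (0.77·22 − 6)/(1 − 0.77) = 47.565.
The smallest integer exceeding 47.565 is 48.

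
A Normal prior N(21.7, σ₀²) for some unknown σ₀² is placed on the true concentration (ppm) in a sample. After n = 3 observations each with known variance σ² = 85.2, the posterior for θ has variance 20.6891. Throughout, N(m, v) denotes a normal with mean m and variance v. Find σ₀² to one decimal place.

Posterior precision equals prior precision plus data precision: 1/σ_n² = 1/σ₀² + n/σ².
So 1/σ₀² = 1/20.6891 − 3/85.2 = 0.048335 − 0.035211 = 0.013124.
Hence σ₀² = 1/0.013124 ≈ 76.2.

σ₀² = 76.2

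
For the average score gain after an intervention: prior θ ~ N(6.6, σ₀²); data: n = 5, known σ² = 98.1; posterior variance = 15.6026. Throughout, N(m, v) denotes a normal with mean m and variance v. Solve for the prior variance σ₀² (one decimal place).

For the Normal–Normal model with known σ², precisions add: τ_n = τ₀ + n/σ².
So 1/σ₀² = 1/15.6026 − 5/98.1 = 0.064092 − 0.050968 = 0.013124.
Hence σ₀² = 1/0.013124 ≈ 76.2.

σ₀² = 76.2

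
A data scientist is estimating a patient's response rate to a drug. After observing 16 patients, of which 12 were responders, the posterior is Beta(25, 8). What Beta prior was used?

Beta(13, 4)

Under Beta–binomial conjugacy the posterior parameters are (a+s, b+f).
So a = 25 − 12 = 13 and b = 8 − 4 = 4.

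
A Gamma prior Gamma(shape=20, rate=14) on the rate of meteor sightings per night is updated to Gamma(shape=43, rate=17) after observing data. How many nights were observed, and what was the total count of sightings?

n = 3 nights with total 23 sightings

A Gamma(α, β) prior (rate parametrization) on a Poisson rate with n observations summing to S gives posterior Gamma(α+S, β+n).
Matching: Σxᵢ = 43 − 20 = 23 and n = 17 − 14 = 3.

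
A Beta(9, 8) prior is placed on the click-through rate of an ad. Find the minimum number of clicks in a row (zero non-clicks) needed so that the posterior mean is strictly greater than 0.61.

After k clicks and 0 non-clicks the posterior is Beta(9+k, 8), with mean (9+k)/(9+8+k).
Set (9+k)/(17+k) > 0.61 and solve: k > (0.61·17 − 9)/(1 − 0.61) = 3.513.
The smallest integer exceeding 3.513 is 4, and checking k=4: (13)/(21) = 0.6190 > 0.61.

k = 4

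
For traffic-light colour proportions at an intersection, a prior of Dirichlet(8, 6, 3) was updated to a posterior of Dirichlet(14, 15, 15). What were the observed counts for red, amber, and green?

For a Dirichlet(α) prior with multinomial counts c, the posterior is Dirichlet(α + c) componentwise.
Counts are posterior − prior componentwise: 14−8=6, 15−6=9, 15−3=12.

counts (6, 9, 12)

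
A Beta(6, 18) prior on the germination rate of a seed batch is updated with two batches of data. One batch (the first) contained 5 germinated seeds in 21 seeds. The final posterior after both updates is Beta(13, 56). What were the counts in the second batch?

2 germinated seeds and 22 non-germinating seeds

Sequential conjugate updates are equivalent to a single update on the pooled data, so total successes = posterior α − prior α and total failures = posterior β − prior β.
Total across both batches: 13−6=7 germinated seeds, 56−18=38 non-germinating seeds.
Subtract the first batch: 7−5=2 germinated seeds and 38−16=22 non-germinating seeds.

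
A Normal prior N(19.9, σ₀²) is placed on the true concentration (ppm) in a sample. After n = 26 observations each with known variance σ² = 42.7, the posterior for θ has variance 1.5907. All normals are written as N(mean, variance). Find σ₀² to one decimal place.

For the Normal–Normal model with known σ², precisions add: τ_n = τ₀ + n/σ².
So 1/σ₀² = 1/1.5907 − 26/42.7 = 0.628654 − 0.608899 = 0.019755.
Hence σ₀² = 1/0.019755 ≈ 50.6.

σ₀² = 50.6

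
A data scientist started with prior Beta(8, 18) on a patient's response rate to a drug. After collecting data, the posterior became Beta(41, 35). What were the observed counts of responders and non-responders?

A Beta(α, β) prior with s successes and f failures in binomial data gives a Beta(α+s, β+f) posterior.
Match parameters: s=41−8=33, f=35−18=17.

33 responders and 17 non-responders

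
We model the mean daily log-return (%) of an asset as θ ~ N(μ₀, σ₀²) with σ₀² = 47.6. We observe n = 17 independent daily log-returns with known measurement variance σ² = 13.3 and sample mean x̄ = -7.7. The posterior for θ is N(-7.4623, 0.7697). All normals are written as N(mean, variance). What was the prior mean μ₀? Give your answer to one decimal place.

μ₀ = 7.0

The posterior mean is a precision-weighted average: μ_n = (τ₀μ₀ + τ_data·x̄)/(τ₀+τ_data), with τ₀=1/σ₀² and τ_data=n/σ².
Here τ₀ = 1/47.6 = 0.021008 and τ_data = 17/13.3 = 1.278195, so τ_n = 1.299203.
Rearranging for μ₀: μ₀ = (μ_n·τ_n − τ_data·x̄)/τ₀ = (-7.4623·1.299203 − 1.278195·-7.7) / 0.021008 = 0.147059/0.021008 ≈ 7.0.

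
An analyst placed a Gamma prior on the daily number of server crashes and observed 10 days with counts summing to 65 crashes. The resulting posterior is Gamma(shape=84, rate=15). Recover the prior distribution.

Gamma(shape=19, rate=5)

Gamma–Poisson conjugacy: posterior shape = α + Σxᵢ, posterior rate = β + n.
So α = 84 − 65 = 19 and β = 15 − 10 = 5.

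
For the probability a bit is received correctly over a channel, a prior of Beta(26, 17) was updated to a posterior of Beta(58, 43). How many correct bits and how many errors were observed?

A Beta(α, β) prior with s successes and f failures in binomial data gives a Beta(α+s, β+f) posterior.
So s = 58 − 26 = 32 and f = 43 − 17 = 26.

32 correct bits and 26 errors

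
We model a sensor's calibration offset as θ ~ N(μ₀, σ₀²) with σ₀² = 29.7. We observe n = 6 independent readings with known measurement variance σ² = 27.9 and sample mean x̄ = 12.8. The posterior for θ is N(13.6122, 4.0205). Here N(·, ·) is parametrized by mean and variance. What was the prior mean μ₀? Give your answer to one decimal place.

μ₀ = 18.8

With known observation variance, the Normal–Normal posterior has precision τ_n = τ₀ + n/σ² and mean μ_n = (τ₀μ₀ + (n/σ²)x̄)/τ_n.
Here τ₀ = 1/29.7 = 0.033670 and τ_data = 6/27.9 = 0.215054, so τ_n = 0.248724.
Rearranging for μ₀: μ₀ = (μ_n·τ_n − τ_data·x̄)/τ₀ = (13.6122·0.248724 − 0.215054·12.8) / 0.033670 = 0.632990/0.033670 ≈ 18.8.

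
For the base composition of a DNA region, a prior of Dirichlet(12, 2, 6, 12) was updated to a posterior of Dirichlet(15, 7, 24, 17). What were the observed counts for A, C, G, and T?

For a Dirichlet(α) prior with multinomial counts c, the posterior is Dirichlet(α + c) componentwise.
Counts are posterior − prior componentwise: 15−12=3, 7−2=5, 24−6=18, 17−12=5.

counts (3, 5, 18, 5)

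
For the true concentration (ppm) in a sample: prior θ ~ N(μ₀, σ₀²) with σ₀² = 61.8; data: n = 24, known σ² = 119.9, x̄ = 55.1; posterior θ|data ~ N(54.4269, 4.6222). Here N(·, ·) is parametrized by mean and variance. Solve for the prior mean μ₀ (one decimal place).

The posterior mean is a precision-weighted average: μ_n = (τ₀μ₀ + τ_data·x̄)/(τ₀+τ_data), with τ₀=1/σ₀² and τ_data=n/σ².
Here τ₀ = 1/61.8 = 0.016181 and τ_data = 24/119.9 = 0.200167, so τ_n = 0.216348.
Rearranging for μ₀: μ₀ = (μ_n·τ_n − τ_data·x̄)/τ₀ = (54.4269·0.216348 − 0.200167·55.1) / 0.016181 = 0.745949/0.016181 ≈ 46.1.

μ₀ = 46.1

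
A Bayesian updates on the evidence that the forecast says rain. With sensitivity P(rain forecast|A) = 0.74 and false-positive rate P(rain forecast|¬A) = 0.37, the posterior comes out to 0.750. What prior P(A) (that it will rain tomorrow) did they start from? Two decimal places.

In odds form, posterior odds = prior odds × likelihood ratio, so prior odds = posterior odds ÷ LR.
Posterior odds = 0.750/(1−0.750) = 3.0000. LR = 0.74/0.37 = 2.0000.
Prior odds = 3.0000/2.0000 = 1.5000, so P(A) = 1.5000/(1+1.5000) ≈ 0.60.

P(A) = 0.60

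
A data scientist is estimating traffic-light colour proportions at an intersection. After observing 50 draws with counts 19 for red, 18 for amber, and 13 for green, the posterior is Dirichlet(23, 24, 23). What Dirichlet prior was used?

For a Dirichlet(α) prior with multinomial counts c, the posterior is Dirichlet(α + c) componentwise.
Subtract each count from the matching posterior parameter: 23−19=4, 24−18=6, 23−13=10.

Dirichlet(4, 6, 10)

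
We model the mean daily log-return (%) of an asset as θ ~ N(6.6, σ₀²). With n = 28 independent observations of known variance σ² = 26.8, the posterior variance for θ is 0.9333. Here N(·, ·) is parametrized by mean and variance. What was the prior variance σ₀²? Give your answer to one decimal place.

For the Normal–Normal model with known σ², precisions add: τ_n = τ₀ + n/σ².
So 1/σ₀² = 1/0.9333 − 28/26.8 = 1.071467 − 1.044776 = 0.026691.
Hence σ₀² = 1/0.026691 ≈ 37.5.

σ₀² = 37.5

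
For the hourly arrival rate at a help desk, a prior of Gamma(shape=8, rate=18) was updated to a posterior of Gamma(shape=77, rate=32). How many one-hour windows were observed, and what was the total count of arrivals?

n = 14 one-hour windows with total 69 arrivals

Gamma–Poisson conjugacy: posterior shape = α + Σxᵢ, posterior rate = β + n.
Matching: Σxᵢ = 77 − 8 = 69 and n = 32 − 18 = 14.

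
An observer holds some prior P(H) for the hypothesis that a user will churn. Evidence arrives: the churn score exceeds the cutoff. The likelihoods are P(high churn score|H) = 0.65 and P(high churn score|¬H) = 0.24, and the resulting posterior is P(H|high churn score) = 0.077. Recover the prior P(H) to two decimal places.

P(H) = 0.03

In odds form, posterior odds = prior odds × likelihood ratio, so prior odds = posterior odds ÷ LR.
Posterior odds = 0.077/(1−0.077) = 0.0834. LR = 0.65/0.24 = 2.7083.
Prior odds = 0.0834/2.7083 = 0.0308, so P(H) = 0.0308/(1+0.0308) ≈ 0.03.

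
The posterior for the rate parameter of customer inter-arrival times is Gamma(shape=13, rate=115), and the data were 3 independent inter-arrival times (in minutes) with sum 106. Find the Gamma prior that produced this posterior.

Gamma(shape=10, rate=9)

For an exponential likelihood with a Gamma(α, β) prior on the rate, n observations with total T give posterior Gamma(α+n, β+T).
So α = 13 − 3 = 10 and β = 115 − 106 = 9.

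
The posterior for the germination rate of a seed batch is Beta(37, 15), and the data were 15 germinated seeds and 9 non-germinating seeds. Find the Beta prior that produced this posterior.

Beta(22, 6)

Beta is conjugate to the binomial likelihood: posterior = Beta(a+s, b+f).
So a = 37 − 15 = 22 and b = 15 − 9 = 6.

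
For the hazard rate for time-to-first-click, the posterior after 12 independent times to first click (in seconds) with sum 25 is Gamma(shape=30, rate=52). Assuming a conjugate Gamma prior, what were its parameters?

Gamma–exponential conjugacy: posterior shape = α + n, posterior rate = β + Σtᵢ.
So α = 30 − 12 = 18 and β = 52 − 25 = 27.

Gamma(shape=18, rate=27)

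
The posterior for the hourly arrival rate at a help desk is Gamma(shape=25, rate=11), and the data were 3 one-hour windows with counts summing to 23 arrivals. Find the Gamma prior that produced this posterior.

Gamma–Poisson conjugacy: posterior shape = α + Σxᵢ, posterior rate = β + n.
So α = 25 − 23 = 2 and β = 11 − 3 = 8.

Gamma(shape=2, rate=8)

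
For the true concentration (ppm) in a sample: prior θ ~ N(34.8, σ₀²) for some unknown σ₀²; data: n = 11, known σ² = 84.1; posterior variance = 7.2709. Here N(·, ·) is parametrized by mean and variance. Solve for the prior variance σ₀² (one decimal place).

σ₀² = 148.4

For the Normal–Normal model with known σ², precisions add: τ_n = τ₀ + n/σ².
So 1/σ₀² = 1/7.2709 − 11/84.1 = 0.137535 − 0.130797 = 0.006738.
Hence σ₀² = 1/0.006738 ≈ 148.4.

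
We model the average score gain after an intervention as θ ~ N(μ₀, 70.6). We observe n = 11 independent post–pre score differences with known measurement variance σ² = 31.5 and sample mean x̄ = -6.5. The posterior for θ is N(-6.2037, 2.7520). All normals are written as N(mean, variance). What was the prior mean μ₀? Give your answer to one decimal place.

μ₀ = 1.1

With known observation variance, the Normal–Normal posterior has precision τ_n = τ₀ + n/σ² and mean μ_n = (τ₀μ₀ + (n/σ²)x̄)/τ_n.
Here τ₀ = 1/70.6 = 0.014164 and τ_data = 11/31.5 = 0.349206, so τ_n = 0.363370.
Rearranging for μ₀: μ₀ = (μ_n·τ_n − τ_data·x̄)/τ₀ = (-6.2037·0.363370 − 0.349206·-6.5) / 0.014164 = 0.015601/0.014164 ≈ 1.1.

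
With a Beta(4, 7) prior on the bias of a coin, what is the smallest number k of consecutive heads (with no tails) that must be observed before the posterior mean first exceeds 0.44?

After k heads and 0 tails the posterior is Beta(4+k, 7), with mean (4+k)/(4+7+k).
Set (4+k)/(11+k) > 0.44 and solve: k > (0.44·11 − 4)/(1 − 0.44) = 1.500.
The smallest integer exceeding 1.500 is 2.

k = 2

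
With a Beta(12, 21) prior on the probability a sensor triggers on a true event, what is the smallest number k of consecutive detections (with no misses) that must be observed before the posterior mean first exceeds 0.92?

After k detections and 0 misses the posterior is Beta(12+k, 21), with mean (12+k)/(12+21+k).
Set (12+k)/(33+k) > 0.92 and solve: k > (0.92·33 − 12)/(1 − 0.92) = 229.500.
The smallest integer exceeding 229.500 is 230.

k = 230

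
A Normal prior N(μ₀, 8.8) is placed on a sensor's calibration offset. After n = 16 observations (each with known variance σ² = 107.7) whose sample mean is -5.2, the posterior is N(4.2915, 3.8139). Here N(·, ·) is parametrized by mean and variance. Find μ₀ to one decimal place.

The posterior mean is a precision-weighted average: μ_n = (τ₀μ₀ + τ_data·x̄)/(τ₀+τ_data), with τ₀=1/σ₀² and τ_data=n/σ².
Here τ₀ = 1/8.8 = 0.113636 and τ_data = 16/107.7 = 0.148561, so τ_n = 0.262197.
Rearranging for μ₀: μ₀ = (μ_n·τ_n − τ_data·x̄)/τ₀ = (4.2915·0.262197 − 0.148561·-5.2) / 0.113636 = 1.897736/0.113636 ≈ 16.7.

μ₀ = 16.7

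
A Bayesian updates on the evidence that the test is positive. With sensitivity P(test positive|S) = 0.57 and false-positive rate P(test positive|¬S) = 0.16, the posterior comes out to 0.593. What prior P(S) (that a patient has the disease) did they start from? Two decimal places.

P(S) = 0.29

In odds form, posterior odds = prior odds × likelihood ratio, so prior odds = posterior odds ÷ LR.
Posterior odds = 0.593/(1−0.593) = 1.4570. LR = 0.57/0.16 = 3.5625.
Prior odds = 1.4570/3.5625 = 0.4090, so P(S) = 0.4090/(1+0.4090) ≈ 0.29.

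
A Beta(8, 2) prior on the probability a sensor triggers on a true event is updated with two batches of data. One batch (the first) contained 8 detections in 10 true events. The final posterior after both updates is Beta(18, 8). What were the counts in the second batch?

2 detections and 4 misses

Because Beta–binomial updating is additive in the counts, the combined data contributed (α_post−α_prior, β_post−β_prior) successes and failures.
Total across both batches: 18−8=10 detections, 8−2=6 misses.
Subtract the first batch: 10−8=2 detections and 6−2=4 misses.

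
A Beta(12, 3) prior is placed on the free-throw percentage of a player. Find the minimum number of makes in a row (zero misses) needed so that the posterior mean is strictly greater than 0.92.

k = 23

After k makes and 0 misses the posterior is Beta(12+k, 3), with mean (12+k)/(12+3+k).
Set (12+k)/(15+k) > 0.92 and solve: k > (0.92·15 − 12)/(1 − 0.92) = 22.500.
The smallest integer exceeding 22.500 is 23, and checking k=23: (35)/(38) = 0.9211 > 0.92.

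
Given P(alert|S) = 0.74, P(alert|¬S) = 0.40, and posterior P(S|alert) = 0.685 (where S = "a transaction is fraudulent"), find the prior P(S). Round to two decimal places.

In odds form, posterior odds = prior odds × likelihood ratio, so prior odds = posterior odds ÷ LR.
Posterior odds = 0.685/(1−0.685) = 2.1746. LR = 0.74/0.40 = 1.8500.
Prior odds = 2.1746/1.8500 = 1.1755, so P(S) = 1.1755/(1+1.1755) ≈ 0.54.

P(S) = 0.54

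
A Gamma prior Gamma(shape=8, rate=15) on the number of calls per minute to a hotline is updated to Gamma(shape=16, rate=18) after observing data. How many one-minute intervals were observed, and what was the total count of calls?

n = 3 one-minute intervals with total 8 calls

Gamma–Poisson conjugacy: posterior shape = α + Σxᵢ, posterior rate = β + n.
Matching: Σxᵢ = 16 − 8 = 8 and n = 18 − 15 = 3.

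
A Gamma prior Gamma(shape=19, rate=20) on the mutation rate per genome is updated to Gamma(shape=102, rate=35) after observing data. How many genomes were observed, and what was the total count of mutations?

A Gamma(α, β) prior (rate parametrization) on a Poisson rate with n observations summing to S gives posterior Gamma(α+S, β+n).
Matching: Σxᵢ = 102 − 19 = 83 and n = 35 − 20 = 15.

n = 15 genomes with total 83 mutations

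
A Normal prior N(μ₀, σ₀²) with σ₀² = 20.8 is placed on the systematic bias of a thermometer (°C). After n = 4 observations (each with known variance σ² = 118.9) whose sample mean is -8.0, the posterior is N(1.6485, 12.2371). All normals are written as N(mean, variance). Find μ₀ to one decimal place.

With known observation variance, the Normal–Normal posterior has precision τ_n = τ₀ + n/σ² and mean μ_n = (τ₀μ₀ + (n/σ²)x̄)/τ_n.
Here τ₀ = 1/20.8 = 0.048077 and τ_data = 4/118.9 = 0.033642, so τ_n = 0.081719.
Rearranging for μ₀: μ₀ = (μ_n·τ_n − τ_data·x̄)/τ₀ = (1.6485·0.081719 − 0.033642·-8.0) / 0.048077 = 0.403850/0.048077 ≈ 8.4.

μ₀ = 8.4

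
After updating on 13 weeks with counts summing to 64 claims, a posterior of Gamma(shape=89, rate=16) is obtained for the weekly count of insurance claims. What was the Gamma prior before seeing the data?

Gamma–Poisson conjugacy: posterior shape = α + Σxᵢ, posterior rate = β + n.
So α = 89 − 64 = 25 and β = 16 − 13 = 3.

Gamma(shape=25, rate=3)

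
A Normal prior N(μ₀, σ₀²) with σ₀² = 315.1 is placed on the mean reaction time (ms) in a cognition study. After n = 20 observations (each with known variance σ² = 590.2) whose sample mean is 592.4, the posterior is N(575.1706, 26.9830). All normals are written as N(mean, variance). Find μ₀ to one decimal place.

The posterior mean is a precision-weighted average: μ_n = (τ₀μ₀ + τ_data·x̄)/(τ₀+τ_data), with τ₀=1/σ₀² and τ_data=n/σ².
Here τ₀ = 1/315.1 = 0.003174 and τ_data = 20/590.2 = 0.033887, so τ_n = 0.037061.
Rearranging for μ₀: μ₀ = (μ_n·τ_n − τ_data·x̄)/τ₀ = (575.1706·0.037061 − 0.033887·592.4) / 0.003174 = 1.241739/0.003174 ≈ 391.2.

μ₀ = 391.2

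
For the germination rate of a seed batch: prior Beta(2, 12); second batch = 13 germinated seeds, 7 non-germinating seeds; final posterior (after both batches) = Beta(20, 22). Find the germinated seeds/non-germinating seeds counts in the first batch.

Because Beta–binomial updating is additive in the counts, the combined data contributed (α_post−α_prior, β_post−β_prior) successes and failures.
Total across both batches: 20−2=18 germinated seeds, 22−12=10 non-germinating seeds.
Subtract the second batch: 18−13=5 germinated seeds and 10−7=3 non-germinating seeds.

5 germinated seeds and 3 non-germinating seeds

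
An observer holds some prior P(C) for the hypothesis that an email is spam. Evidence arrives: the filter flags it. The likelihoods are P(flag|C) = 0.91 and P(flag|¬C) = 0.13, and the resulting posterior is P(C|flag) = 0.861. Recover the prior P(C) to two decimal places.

In odds form, posterior odds = prior odds × likelihood ratio, so prior odds = posterior odds ÷ LR.
Posterior odds = 0.861/(1−0.861) = 6.1942. LR = 0.91/0.13 = 7.0000.
Prior odds = 6.1942/7.0000 = 0.8849, so P(C) = 0.8849/(1+0.8849) ≈ 0.47.

P(C) = 0.47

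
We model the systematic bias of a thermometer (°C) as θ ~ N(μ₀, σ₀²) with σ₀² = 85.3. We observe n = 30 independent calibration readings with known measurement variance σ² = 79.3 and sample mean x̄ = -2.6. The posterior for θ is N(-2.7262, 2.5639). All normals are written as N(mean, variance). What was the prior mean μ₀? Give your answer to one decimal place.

μ₀ = -6.8

The posterior mean is a precision-weighted average: μ_n = (τ₀μ₀ + τ_data·x̄)/(τ₀+τ_data), with τ₀=1/σ₀² and τ_data=n/σ².
Here τ₀ = 1/85.3 = 0.011723 and τ_data = 30/79.3 = 0.378310, so τ_n = 0.390033.
Rearranging for μ₀: μ₀ = (μ_n·τ_n − τ_data·x̄)/τ₀ = (-2.7262·0.390033 − 0.378310·-2.6) / 0.011723 = -0.079702/0.011723 ≈ -6.8.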